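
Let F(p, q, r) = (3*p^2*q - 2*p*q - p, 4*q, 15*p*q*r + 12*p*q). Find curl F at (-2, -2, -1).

(∇×F)₁ = ∂F₃/∂q − ∂F₂/∂r = 15*p*r + 12*p
(∇×F)₂ = ∂F₁/∂r − ∂F₃/∂p = -15*q*r - 12*q
(∇×F)₃ = ∂F₂/∂p − ∂F₁/∂q = -3*p^2 + 2*p
∇×F = (15*p*r + 12*p, -15*q*r - 12*q, -3*p^2 + 2*p)
At (-2, -2, -1): (6, -6, -16).

(6, -6, -16)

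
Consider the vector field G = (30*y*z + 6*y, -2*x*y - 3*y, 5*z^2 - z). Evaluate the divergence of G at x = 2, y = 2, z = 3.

∂G₁/∂x = 0
∂G₂/∂y = -2*x - 3
∂G₃/∂z = 10*z - 1
∇·G = -2*x + 10*z - 4
At (2, 2, 3): 22.

22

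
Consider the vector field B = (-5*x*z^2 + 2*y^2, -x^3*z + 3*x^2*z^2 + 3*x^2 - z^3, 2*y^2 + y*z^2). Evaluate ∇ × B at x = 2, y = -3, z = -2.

(∇×B)₁ = ∂B₃/∂y − ∂B₂/∂z = x^3 - 6*x^2*z + 4*y + 4*z^2
(∇×B)₂ = ∂B₁/∂z − ∂B₃/∂x = -10*x*z
(∇×B)₃ = ∂B₂/∂x − ∂B₁/∂y = -3*x^2*z + 6*x*z^2 + 6*x - 4*y
∇×B = (x^3 - 6*x^2*z + 4*y + 4*z^2, -10*x*z, -3*x^2*z + 6*x*z^2 + 6*x - 4*y)
At (2, -3, -2): (60, 40, 96).

(60, 40, 96)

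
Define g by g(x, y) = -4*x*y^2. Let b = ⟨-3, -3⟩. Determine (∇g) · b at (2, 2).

∂g/∂x = -4*y^2
∂g/∂y = -8*x*y
∇g at (2, 2) = (-16, -32)
∇g · b = (-16)(-3) + (-32)(-3) = 144

144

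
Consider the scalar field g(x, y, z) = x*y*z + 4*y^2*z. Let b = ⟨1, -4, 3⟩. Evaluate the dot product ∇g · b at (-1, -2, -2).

∂g/∂x = y*z
∂g/∂y = x*z + 8*y*z
∂g/∂z = x*y + 4*y^2
∇g at (-1, -2, -2) = (4, 34, 18)
∇g · b = (4)(1) + (34)(-4) + (18)(3) = -78

-78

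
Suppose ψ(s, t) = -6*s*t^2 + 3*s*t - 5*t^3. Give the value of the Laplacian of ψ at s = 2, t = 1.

-54

∂²ψ/∂s² = 0
∂²ψ/∂t² = -6*(2*s + 5*t)
∇²ψ = -12*s - 30*t
At (2, 1): -54.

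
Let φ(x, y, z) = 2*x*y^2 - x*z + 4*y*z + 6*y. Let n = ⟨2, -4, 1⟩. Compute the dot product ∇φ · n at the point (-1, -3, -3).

∂φ/∂x = 2*y^2 - z
∂φ/∂y = 4*x*y + 4*z + 6
∂φ/∂z = -x + 4*y
∇φ at (-1, -3, -3) = (21, 6, -11)
∇φ · n = (21)(2) + (6)(-4) + (-11)(1) = 7

7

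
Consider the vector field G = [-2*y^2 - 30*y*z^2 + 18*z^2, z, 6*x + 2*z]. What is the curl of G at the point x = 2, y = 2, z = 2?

(∇×G)₁ = ∂G₃/∂y − ∂G₂/∂z = -1
(∇×G)₂ = ∂G₁/∂z − ∂G₃/∂x = -60*y*z + 36*z - 6
(∇×G)₃ = ∂G₂/∂x − ∂G₁/∂y = 4*y + 30*z^2
∇×G = (-1, -60*y*z + 36*z - 6, 4*y + 30*z^2)
At (2, 2, 2): (-1, -174, 128).

(-1, -174, 128)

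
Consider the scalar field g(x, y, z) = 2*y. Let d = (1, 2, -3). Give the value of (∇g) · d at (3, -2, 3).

4

∂g/∂x = 0
∂g/∂y = 2
∂g/∂z = 0
∇g at (3, -2, 3) = (0, 2, 0)
∇g · d = (0)(1) + (2)(2) + (0)(-3) = 4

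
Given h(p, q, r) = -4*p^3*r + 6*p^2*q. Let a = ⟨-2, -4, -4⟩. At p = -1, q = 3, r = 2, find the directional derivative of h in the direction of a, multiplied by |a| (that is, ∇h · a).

∂h/∂p = -12*p^2*r + 12*p*q
∂h/∂q = 6*p^2
∂h/∂r = -4*p^3
∇h at (-1, 3, 2) = (-60, 6, 4)
∇h · a = (-60)(-2) + (6)(-4) + (4)(-4) = 80

80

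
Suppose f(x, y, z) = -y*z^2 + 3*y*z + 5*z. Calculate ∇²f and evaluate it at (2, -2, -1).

∂²f/∂x² = 0
∂²f/∂y² = 0
∂²f/∂z² = -2*y
∇²f = -2*y
At (2, -2, -1): 4.

4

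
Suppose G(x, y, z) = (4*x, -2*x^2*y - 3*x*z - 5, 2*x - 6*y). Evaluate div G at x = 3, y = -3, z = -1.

-14

∂G₁/∂x = 4
∂G₂/∂y = -2*x^2
∂G₃/∂z = 0
∇·G = -2*x^2 + 4
At (3, -3, -1): -14.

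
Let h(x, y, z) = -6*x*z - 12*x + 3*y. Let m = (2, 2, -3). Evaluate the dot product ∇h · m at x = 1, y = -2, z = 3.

-36

∂h/∂x = -6*z - 12
∂h/∂y = 3
∂h/∂z = -6*x
∇h at (1, -2, 3) = (-30, 3, -6)
∇h · m = (-30)(2) + (3)(2) + (-6)(-3) = -36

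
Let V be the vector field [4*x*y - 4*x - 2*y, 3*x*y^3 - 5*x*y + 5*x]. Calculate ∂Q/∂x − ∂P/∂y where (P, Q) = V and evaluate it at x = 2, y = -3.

∂V₂/∂x = 3*y^3 - 5*y + 5
∂V₁/∂y = 4*x - 2
Scalar curl = -4*x + 3*y^3 - 5*y + 7
At (2, -3): -67.

-67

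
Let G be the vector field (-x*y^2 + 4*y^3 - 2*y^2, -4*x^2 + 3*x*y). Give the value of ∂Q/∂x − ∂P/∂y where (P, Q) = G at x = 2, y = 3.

-91

∂G₂/∂x = -8*x + 3*y
∂G₁/∂y = -2*x*y + 12*y^2 - 4*y
Scalar curl = 2*x*y - 8*x - 12*y^2 + 7*y
At (2, 3): -91.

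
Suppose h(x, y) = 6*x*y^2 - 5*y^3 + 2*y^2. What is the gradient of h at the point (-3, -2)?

(24, 4)

∂h/∂x = 6*y^2
∂h/∂y = 12*x*y - 15*y^2 + 4*y
∇h = (6*y^2, 12*x*y - 15*y^2 + 4*y)
At (-3, -2): (24, 4).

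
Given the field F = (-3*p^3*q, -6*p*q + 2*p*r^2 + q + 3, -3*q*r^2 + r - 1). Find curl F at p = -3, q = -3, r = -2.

(∇×F)₁ = ∂F₃/∂q − ∂F₂/∂r = -4*p*r - 3*r^2
(∇×F)₂ = ∂F₁/∂r − ∂F₃/∂p = 0
(∇×F)₃ = ∂F₂/∂p − ∂F₁/∂q = 3*p^3 - 6*q + 2*r^2
∇×F = (-4*p*r - 3*r^2, 0, 3*p^3 - 6*q + 2*r^2)
At (-3, -3, -2): (-36, 0, -55).

(-36, 0, -55)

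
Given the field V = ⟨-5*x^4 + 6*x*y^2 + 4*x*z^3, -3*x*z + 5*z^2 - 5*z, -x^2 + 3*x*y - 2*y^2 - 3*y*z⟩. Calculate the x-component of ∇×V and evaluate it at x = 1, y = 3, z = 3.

-40

(∇×V)_1 = ∂V₃/∂y − ∂V₂/∂z
= 3*x - 4*y - 3*z − (-3*x + 10*z - 5)
= 6*x - 4*y - 13*z + 5
At (1, 3, 3): -40.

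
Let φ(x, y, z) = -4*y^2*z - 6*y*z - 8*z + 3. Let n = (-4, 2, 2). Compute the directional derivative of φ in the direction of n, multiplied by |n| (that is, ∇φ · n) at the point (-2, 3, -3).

∂φ/∂x = 0
∂φ/∂y = -8*y*z - 6*z
∂φ/∂z = -4*y^2 - 6*y - 8
∇φ at (-2, 3, -3) = (0, 90, -62)
∇φ · n = (0)(-4) + (90)(2) + (-62)(2) = 56

56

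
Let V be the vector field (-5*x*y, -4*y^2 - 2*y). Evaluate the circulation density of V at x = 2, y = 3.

∂V₂/∂x = 0
∂V₁/∂y = -5*x
Scalar curl = 5*x
At (2, 3): 10.

10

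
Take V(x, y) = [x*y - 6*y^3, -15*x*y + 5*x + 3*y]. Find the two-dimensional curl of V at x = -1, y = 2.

48

∂V₂/∂x = -15*y + 5
∂V₁/∂y = x - 18*y^2
Scalar curl = -x + 18*y^2 - 15*y + 5
At (-1, 2): 48.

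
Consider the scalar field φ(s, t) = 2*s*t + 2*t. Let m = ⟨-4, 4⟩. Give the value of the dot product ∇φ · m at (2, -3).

48

∂φ/∂s = 2*t
∂φ/∂t = 2*s + 2
∇φ at (2, -3) = (-6, 6)
∇φ · m = (-6)(-4) + (6)(4) = 48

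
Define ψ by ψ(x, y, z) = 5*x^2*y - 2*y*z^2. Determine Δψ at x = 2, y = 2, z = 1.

12

∂²ψ/∂x² = 10*y
∂²ψ/∂y² = 0
∂²ψ/∂z² = -4*y
∇²ψ = 6*y
At (2, 2, 1): 12.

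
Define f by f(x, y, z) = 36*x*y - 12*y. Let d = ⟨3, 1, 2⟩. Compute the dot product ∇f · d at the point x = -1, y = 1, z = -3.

60

∂f/∂x = 36*y
∂f/∂y = 36*x - 12
∂f/∂z = 0
∇f at (-1, 1, -3) = (36, -48, 0)
∇f · d = (36)(3) + (-48)(1) + (0)(2) = 60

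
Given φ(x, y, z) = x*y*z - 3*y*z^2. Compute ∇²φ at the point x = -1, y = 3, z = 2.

-18

∂²φ/∂x² = 0
∂²φ/∂y² = 0
∂²φ/∂z² = -6*y
∇²φ = -6*y
At (-1, 3, 2): -18.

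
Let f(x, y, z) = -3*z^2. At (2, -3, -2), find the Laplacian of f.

-6

∂²f/∂x² = 0
∂²f/∂y² = 0
∂²f/∂z² = -6
∇²f = -6
At (2, -3, -2): -6.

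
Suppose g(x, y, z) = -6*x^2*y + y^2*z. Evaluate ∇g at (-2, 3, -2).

∂g/∂x = -12*x*y
∂g/∂y = -6*x^2 + 2*y*z
∂g/∂z = y^2
∇g = (-12*x*y, -6*x^2 + 2*y*z, y^2)
At (-2, 3, -2): (72, -36, 9).

(72, -36, 9)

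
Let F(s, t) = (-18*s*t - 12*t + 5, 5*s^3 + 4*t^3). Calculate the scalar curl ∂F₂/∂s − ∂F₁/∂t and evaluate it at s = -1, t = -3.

∂F₂/∂s = 15*s^2
∂F₁/∂t = -18*s - 12
Scalar curl = 15*s^2 + 18*s + 12
At (-1, -3): 9.

9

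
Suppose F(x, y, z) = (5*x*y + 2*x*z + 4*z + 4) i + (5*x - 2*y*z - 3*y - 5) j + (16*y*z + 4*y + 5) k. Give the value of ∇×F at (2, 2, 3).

(∇×F)₁ = ∂F₃/∂y − ∂F₂/∂z = 2*y + 16*z + 4
(∇×F)₂ = ∂F₁/∂z − ∂F₃/∂x = 2*x + 4
(∇×F)₃ = ∂F₂/∂x − ∂F₁/∂y = -5*x + 5
∇×F = (2*y + 16*z + 4, 2*x + 4, -5*x + 5)
At (2, 2, 3): (56, 8, -5).

(56, 8, -5)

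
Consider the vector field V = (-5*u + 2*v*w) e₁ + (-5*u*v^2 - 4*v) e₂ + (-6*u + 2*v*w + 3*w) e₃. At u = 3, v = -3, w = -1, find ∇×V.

(∇×V)₁ = ∂V₃/∂v − ∂V₂/∂w = 2*w
(∇×V)₂ = ∂V₁/∂w − ∂V₃/∂u = 2*v + 6
(∇×V)₃ = ∂V₂/∂u − ∂V₁/∂v = -5*v^2 - 2*w
∇×V = (2*w, 2*v + 6, -5*v^2 - 2*w)
At (3, -3, -1): (-2, 0, -43).

(-2, 0, -43)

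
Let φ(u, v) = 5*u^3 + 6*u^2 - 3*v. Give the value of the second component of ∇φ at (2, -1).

-3

(∇φ)_2 = ∂φ/∂v = -3
At (2, -1): -3.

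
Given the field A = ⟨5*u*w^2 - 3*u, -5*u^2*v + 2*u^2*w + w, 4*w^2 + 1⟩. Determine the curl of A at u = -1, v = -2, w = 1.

(-3, -10, -24)

(∇×A)₁ = ∂A₃/∂v − ∂A₂/∂w = -2*u^2 - 1
(∇×A)₂ = ∂A₁/∂w − ∂A₃/∂u = 10*u*w
(∇×A)₃ = ∂A₂/∂u − ∂A₁/∂v = -10*u*v + 4*u*w
∇×A = (-2*u^2 - 1, 10*u*w, -10*u*v + 4*u*w)
At (-1, -2, 1): (-3, -10, -24).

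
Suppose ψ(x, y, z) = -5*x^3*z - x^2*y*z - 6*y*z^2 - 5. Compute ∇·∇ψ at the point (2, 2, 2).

∂²ψ/∂x² = -2*z*(15*x + y)
∂²ψ/∂y² = 0
∂²ψ/∂z² = -12*y
∇²ψ = -30*x*z - 2*y*z - 12*y
At (2, 2, 2): -152.

-152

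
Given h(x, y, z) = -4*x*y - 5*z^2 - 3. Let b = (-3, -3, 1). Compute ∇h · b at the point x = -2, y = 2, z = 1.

-10

∂h/∂x = -4*y
∂h/∂y = -4*x
∂h/∂z = -10*z
∇h at (-2, 2, 1) = (-8, 8, -10)
∇h · b = (-8)(-3) + (8)(-3) + (-10)(1) = -10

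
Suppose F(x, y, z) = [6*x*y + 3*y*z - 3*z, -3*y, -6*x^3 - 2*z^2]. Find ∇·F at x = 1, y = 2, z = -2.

17

∂F₁/∂x = 6*y
∂F₂/∂y = -3
∂F₃/∂z = -4*z
∇·F = 6*y - 4*z - 3
At (1, 2, -2): 17.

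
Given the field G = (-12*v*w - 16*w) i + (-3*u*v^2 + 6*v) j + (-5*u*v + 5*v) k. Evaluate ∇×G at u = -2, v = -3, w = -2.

(15, 5, -51)

(∇×G)₁ = ∂G₃/∂v − ∂G₂/∂w = -5*u + 5
(∇×G)₂ = ∂G₁/∂w − ∂G₃/∂u = -7*v - 16
(∇×G)₃ = ∂G₂/∂u − ∂G₁/∂v = -3*v^2 + 12*w
∇×G = (-5*u + 5, -7*v - 16, -3*v^2 + 12*w)
At (-2, -3, -2): (15, 5, -51).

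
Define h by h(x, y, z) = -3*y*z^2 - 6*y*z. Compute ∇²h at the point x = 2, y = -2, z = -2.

12

∂²h/∂x² = 0
∂²h/∂y² = 0
∂²h/∂z² = -6*y
∇²h = -6*y
At (2, -2, -2): 12.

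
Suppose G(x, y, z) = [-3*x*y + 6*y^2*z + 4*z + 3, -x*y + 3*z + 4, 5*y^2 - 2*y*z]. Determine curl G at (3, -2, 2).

(∇×G)₁ = ∂G₃/∂y − ∂G₂/∂z = 10*y - 2*z - 3
(∇×G)₂ = ∂G₁/∂z − ∂G₃/∂x = 6*y^2 + 4
(∇×G)₃ = ∂G₂/∂x − ∂G₁/∂y = 3*x - 12*y*z - y
∇×G = (10*y - 2*z - 3, 6*y^2 + 4, 3*x - 12*y*z - y)
At (3, -2, 2): (-27, 28, 59).

(-27, 28, 59)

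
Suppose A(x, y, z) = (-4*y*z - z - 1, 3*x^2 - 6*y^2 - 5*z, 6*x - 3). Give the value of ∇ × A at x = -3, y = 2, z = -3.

(∇×A)₁ = ∂A₃/∂y − ∂A₂/∂z = 5
(∇×A)₂ = ∂A₁/∂z − ∂A₃/∂x = -4*y - 7
(∇×A)₃ = ∂A₂/∂x − ∂A₁/∂y = 6*x + 4*z
∇×A = (5, -4*y - 7, 6*x + 4*z)
At (-3, 2, -3): (5, -15, -30).

(5, -15, -30)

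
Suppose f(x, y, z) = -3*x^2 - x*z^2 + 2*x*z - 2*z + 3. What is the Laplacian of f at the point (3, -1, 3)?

-12

∂²f/∂x² = -6
∂²f/∂y² = 0
∂²f/∂z² = -2*x
∇²f = -2*x - 6
At (3, -1, 3): -12.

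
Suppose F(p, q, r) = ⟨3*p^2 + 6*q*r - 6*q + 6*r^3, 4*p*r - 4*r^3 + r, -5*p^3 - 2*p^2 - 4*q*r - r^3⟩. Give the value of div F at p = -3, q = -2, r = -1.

-13

∂F₁/∂p = 6*p
∂F₂/∂q = 0
∂F₃/∂r = -4*q - 3*r^2
∇·F = 6*p - 4*q - 3*r^2
At (-3, -2, -1): -13.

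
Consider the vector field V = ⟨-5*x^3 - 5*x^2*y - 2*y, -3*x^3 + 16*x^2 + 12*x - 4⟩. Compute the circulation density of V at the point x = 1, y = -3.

∂V₂/∂x = -9*x^2 + 32*x + 12
∂V₁/∂y = -5*x^2 - 2
Scalar curl = -4*x^2 + 32*x + 14
At (1, -3): 42.

42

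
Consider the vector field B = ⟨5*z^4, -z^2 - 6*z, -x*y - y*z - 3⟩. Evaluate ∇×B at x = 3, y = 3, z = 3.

(∇×B)₁ = ∂B₃/∂y − ∂B₂/∂z = -x + z + 6
(∇×B)₂ = ∂B₁/∂z − ∂B₃/∂x = y + 20*z^3
(∇×B)₃ = ∂B₂/∂x − ∂B₁/∂y = 0
∇×B = (-x + z + 6, y + 20*z^3, 0)
At (3, 3, 3): (6, 543, 0).

(6, 543, 0)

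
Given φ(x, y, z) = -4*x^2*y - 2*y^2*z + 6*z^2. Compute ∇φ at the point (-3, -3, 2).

(-72, -12, 6)

∂φ/∂x = -8*x*y
∂φ/∂y = -4*x^2 - 4*y*z
∂φ/∂z = -2*y^2 + 12*z
∇φ = (-8*x*y, -4*x^2 - 4*y*z, -2*y^2 + 12*z)
At (-3, -3, 2): (-72, -12, 6).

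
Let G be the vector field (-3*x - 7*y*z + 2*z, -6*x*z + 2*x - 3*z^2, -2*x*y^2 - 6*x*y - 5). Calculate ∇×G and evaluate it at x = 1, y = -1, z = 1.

(10, 5, 3)

(∇×G)₁ = ∂G₃/∂y − ∂G₂/∂z = -4*x*y + 6*z
(∇×G)₂ = ∂G₁/∂z − ∂G₃/∂x = 2*y^2 - y + 2
(∇×G)₃ = ∂G₂/∂x − ∂G₁/∂y = z + 2
∇×G = (-4*x*y + 6*z, 2*y^2 - y + 2, z + 2)
At (1, -1, 1): (10, 5, 3).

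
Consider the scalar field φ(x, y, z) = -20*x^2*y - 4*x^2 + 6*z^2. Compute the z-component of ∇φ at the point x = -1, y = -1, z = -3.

(∇φ)_3 = ∂φ/∂z = 12*z
At (-1, -1, -3): -36.

-36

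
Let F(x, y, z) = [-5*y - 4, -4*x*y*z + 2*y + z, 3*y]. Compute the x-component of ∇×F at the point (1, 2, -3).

10

(∇×F)_1 = ∂F₃/∂y − ∂F₂/∂z
= 3 − (-4*x*y + 1)
= 4*x*y + 2
At (1, 2, -3): 10.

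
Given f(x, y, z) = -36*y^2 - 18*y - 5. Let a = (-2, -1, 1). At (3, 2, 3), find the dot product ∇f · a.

∂f/∂x = 0
∂f/∂y = -72*y - 18
∂f/∂z = 0
∇f at (3, 2, 3) = (0, -162, 0)
∇f · a = (0)(-2) + (-162)(-1) + (0)(1) = 162

162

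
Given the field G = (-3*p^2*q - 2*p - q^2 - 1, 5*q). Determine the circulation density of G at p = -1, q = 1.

5

∂G₂/∂p = 0
∂G₁/∂q = -3*p^2 - 2*q
Scalar curl = 3*p^2 + 2*q
At (-1, 1): 5.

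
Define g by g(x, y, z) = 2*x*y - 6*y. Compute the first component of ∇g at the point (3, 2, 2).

(∇g)_1 = ∂g/∂x = 2*y
At (3, 2, 2): 4.

4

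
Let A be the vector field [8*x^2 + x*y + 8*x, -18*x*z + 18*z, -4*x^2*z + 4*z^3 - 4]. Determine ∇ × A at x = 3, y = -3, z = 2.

(36, 48, -39)

(∇×A)₁ = ∂A₃/∂y − ∂A₂/∂z = 18*x - 18
(∇×A)₂ = ∂A₁/∂z − ∂A₃/∂x = 8*x*z
(∇×A)₃ = ∂A₂/∂x − ∂A₁/∂y = -x - 18*z
∇×A = (18*x - 18, 8*x*z, -x - 18*z)
At (3, -3, 2): (36, 48, -39).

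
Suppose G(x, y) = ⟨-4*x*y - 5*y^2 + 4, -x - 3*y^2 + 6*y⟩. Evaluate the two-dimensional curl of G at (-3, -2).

∂G₂/∂x = -1
∂G₁/∂y = -4*x - 10*y
Scalar curl = 4*x + 10*y - 1
At (-3, -2): -33.

-33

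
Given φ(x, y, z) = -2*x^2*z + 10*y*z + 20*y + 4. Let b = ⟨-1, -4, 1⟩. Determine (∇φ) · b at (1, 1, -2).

0

∂φ/∂x = -4*x*z
∂φ/∂y = 10*z + 20
∂φ/∂z = -2*x^2 + 10*y
∇φ at (1, 1, -2) = (8, 0, 8)
∇φ · b = (8)(-1) + (0)(-4) + (8)(1) = 0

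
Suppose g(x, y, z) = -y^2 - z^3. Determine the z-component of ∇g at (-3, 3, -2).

-12

(∇g)_3 = ∂g/∂z = -3*z^2
At (-3, 3, -2): -12.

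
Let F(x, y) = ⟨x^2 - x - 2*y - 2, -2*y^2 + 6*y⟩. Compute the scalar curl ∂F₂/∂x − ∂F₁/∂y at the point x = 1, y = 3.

2

∂F₂/∂x = 0
∂F₁/∂y = -2
Scalar curl = 2
At (1, 3): 2.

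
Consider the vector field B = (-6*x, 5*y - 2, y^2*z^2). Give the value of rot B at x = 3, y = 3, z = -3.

(54, 0, 0)

(∇×B)₁ = ∂B₃/∂y − ∂B₂/∂z = 2*y*z^2
(∇×B)₂ = ∂B₁/∂z − ∂B₃/∂x = 0
(∇×B)₃ = ∂B₂/∂x − ∂B₁/∂y = 0
∇×B = (2*y*z^2, 0, 0)
At (3, 3, -3): (54, 0, 0).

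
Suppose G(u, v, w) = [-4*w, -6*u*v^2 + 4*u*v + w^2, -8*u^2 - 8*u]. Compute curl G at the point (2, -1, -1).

(2, 36, -10)

(∇×G)₁ = ∂G₃/∂v − ∂G₂/∂w = -2*w
(∇×G)₂ = ∂G₁/∂w − ∂G₃/∂u = 16*u + 4
(∇×G)₃ = ∂G₂/∂u − ∂G₁/∂v = -6*v^2 + 4*v
∇×G = (-2*w, 16*u + 4, -6*v^2 + 4*v)
At (2, -1, -1): (2, 36, -10).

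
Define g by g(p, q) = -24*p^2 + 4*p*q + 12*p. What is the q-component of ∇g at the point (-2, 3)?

-8

(∇g)_2 = ∂g/∂q = 4*p
At (-2, 3): -8.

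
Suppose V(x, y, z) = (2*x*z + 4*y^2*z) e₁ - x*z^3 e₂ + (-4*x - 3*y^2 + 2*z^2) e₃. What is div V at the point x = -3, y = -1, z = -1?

-6

∂V₁/∂x = 2*z
∂V₂/∂y = 0
∂V₃/∂z = 4*z
∇·V = 6*z
At (-3, -1, -1): -6.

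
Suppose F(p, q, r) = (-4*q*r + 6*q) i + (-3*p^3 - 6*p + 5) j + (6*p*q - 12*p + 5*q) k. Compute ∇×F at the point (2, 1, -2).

(∇×F)₁ = ∂F₃/∂q − ∂F₂/∂r = 6*p + 5
(∇×F)₂ = ∂F₁/∂r − ∂F₃/∂p = -10*q + 12
(∇×F)₃ = ∂F₂/∂p − ∂F₁/∂q = -9*p^2 + 4*r - 12
∇×F = (6*p + 5, -10*q + 12, -9*p^2 + 4*r - 12)
At (2, 1, -2): (17, 2, -56).

(17, 2, -56)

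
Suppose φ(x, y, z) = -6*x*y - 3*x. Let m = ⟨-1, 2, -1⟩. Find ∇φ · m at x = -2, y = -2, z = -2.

15

∂φ/∂x = -6*y - 3
∂φ/∂y = -6*x
∂φ/∂z = 0
∇φ at (-2, -2, -2) = (9, 12, 0)
∇φ · m = (9)(-1) + (12)(2) + (0)(-1) = 15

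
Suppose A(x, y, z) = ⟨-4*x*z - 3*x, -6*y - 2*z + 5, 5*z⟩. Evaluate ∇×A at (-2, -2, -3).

(∇×A)₁ = ∂A₃/∂y − ∂A₂/∂z = 2
(∇×A)₂ = ∂A₁/∂z − ∂A₃/∂x = -4*x
(∇×A)₃ = ∂A₂/∂x − ∂A₁/∂y = 0
∇×A = (2, -4*x, 0)
At (-2, -2, -3): (2, 8, 0).

(2, 8, 0)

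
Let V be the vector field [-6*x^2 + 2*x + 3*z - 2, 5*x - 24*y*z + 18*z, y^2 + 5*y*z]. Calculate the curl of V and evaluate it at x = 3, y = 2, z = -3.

(∇×V)₁ = ∂V₃/∂y − ∂V₂/∂z = 26*y + 5*z - 18
(∇×V)₂ = ∂V₁/∂z − ∂V₃/∂x = 3
(∇×V)₃ = ∂V₂/∂x − ∂V₁/∂y = 5
∇×V = (26*y + 5*z - 18, 3, 5)
At (3, 2, -3): (19, 3, 5).

(19, 3, 5)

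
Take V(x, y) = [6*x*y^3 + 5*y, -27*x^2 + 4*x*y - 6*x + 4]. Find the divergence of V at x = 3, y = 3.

∂V₁/∂x = 6*y^3
∂V₂/∂y = 4*x
∇·V = 4*x + 6*y^3
At (3, 3): 174.

174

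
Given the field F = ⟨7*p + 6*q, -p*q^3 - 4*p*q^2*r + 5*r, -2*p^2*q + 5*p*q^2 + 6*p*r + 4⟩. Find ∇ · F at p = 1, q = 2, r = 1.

-15

∂F₁/∂p = 7
∂F₂/∂q = -3*p*q^2 - 8*p*q*r
∂F₃/∂r = 6*p
∇·F = -3*p*q^2 - 8*p*q*r + 6*p + 7
At (1, 2, 1): -15.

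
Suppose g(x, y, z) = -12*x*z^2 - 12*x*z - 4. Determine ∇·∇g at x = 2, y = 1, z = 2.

-48

∂²g/∂x² = 0
∂²g/∂y² = 0
∂²g/∂z² = -24*x
∇²g = -24*x
At (2, 1, 2): -48.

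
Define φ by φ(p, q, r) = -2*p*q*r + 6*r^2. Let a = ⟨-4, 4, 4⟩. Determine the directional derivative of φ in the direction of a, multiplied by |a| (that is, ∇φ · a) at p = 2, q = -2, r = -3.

∂φ/∂p = -2*q*r
∂φ/∂q = -2*p*r
∂φ/∂r = -2*p*q + 12*r
∇φ at (2, -2, -3) = (-12, 12, -28)
∇φ · a = (-12)(-4) + (12)(4) + (-28)(4) = -16

-16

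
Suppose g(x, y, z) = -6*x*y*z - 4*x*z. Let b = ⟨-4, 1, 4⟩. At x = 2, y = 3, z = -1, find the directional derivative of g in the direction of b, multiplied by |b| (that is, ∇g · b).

∂g/∂x = -6*y*z - 4*z
∂g/∂y = -6*x*z
∂g/∂z = -6*x*y - 4*x
∇g at (2, 3, -1) = (22, 12, -44)
∇g · b = (22)(-4) + (12)(1) + (-44)(4) = -252

-252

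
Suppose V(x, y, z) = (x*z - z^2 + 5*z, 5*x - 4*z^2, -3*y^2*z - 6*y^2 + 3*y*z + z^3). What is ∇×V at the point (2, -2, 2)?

(∇×V)₁ = ∂V₃/∂y − ∂V₂/∂z = -6*y*z - 12*y + 11*z
(∇×V)₂ = ∂V₁/∂z − ∂V₃/∂x = x - 2*z + 5
(∇×V)₃ = ∂V₂/∂x − ∂V₁/∂y = 5
∇×V = (-6*y*z - 12*y + 11*z, x - 2*z + 5, 5)
At (2, -2, 2): (70, 3, 5).

(70, 3, 5)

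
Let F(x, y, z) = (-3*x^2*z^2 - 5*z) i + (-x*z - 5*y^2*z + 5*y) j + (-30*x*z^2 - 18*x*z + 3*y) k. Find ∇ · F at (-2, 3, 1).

143

∂F₁/∂x = -6*x*z^2
∂F₂/∂y = -10*y*z + 5
∂F₃/∂z = -60*x*z - 18*x
∇·F = -6*x*z^2 - 60*x*z - 18*x - 10*y*z + 5
At (-2, 3, 1): 143.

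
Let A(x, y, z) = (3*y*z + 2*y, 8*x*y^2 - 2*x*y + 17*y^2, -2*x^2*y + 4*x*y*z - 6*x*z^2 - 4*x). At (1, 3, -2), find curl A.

(-10, 73, 70)

(∇×A)₁ = ∂A₃/∂y − ∂A₂/∂z = -2*x^2 + 4*x*z
(∇×A)₂ = ∂A₁/∂z − ∂A₃/∂x = 4*x*y - 4*y*z + 3*y + 6*z^2 + 4
(∇×A)₃ = ∂A₂/∂x − ∂A₁/∂y = 8*y^2 - 2*y - 3*z - 2
∇×A = (-2*x^2 + 4*x*z, 4*x*y - 4*y*z + 3*y + 6*z^2 + 4, 8*y^2 - 2*y - 3*z - 2)
At (1, 3, -2): (-10, 73, 70).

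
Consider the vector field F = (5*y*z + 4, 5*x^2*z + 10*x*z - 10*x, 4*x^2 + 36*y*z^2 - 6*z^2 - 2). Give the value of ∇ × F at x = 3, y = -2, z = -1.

(-39, -34, -45)

(∇×F)₁ = ∂F₃/∂y − ∂F₂/∂z = -5*x^2 - 10*x + 36*z^2
(∇×F)₂ = ∂F₁/∂z − ∂F₃/∂x = -8*x + 5*y
(∇×F)₃ = ∂F₂/∂x − ∂F₁/∂y = 10*x*z + 5*z - 10
∇×F = (-5*x^2 - 10*x + 36*z^2, -8*x + 5*y, 10*x*z + 5*z - 10)
At (3, -2, -1): (-39, -34, -45).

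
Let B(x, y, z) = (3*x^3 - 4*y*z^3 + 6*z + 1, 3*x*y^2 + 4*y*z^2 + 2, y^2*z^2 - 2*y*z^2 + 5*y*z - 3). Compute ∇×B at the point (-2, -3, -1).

(-37, 42, 23)

(∇×B)₁ = ∂B₃/∂y − ∂B₂/∂z = 2*y*z^2 - 8*y*z - 2*z^2 + 5*z
(∇×B)₂ = ∂B₁/∂z − ∂B₃/∂x = -12*y*z^2 + 6
(∇×B)₃ = ∂B₂/∂x − ∂B₁/∂y = 3*y^2 + 4*z^3
∇×B = (2*y*z^2 - 8*y*z - 2*z^2 + 5*z, -12*y*z^2 + 6, 3*y^2 + 4*z^3)
At (-2, -3, -1): (-37, 42, 23).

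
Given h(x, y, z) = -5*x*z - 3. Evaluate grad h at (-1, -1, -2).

∂h/∂x = -5*z
∂h/∂y = 0
∂h/∂z = -5*x
∇h = (-5*z, 0, -5*x)
At (-1, -1, -2): (10, 0, 5).

(10, 0, 5)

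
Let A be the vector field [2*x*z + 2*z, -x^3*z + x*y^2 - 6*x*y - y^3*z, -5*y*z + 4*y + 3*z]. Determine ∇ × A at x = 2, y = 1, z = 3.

(-2, 6, -41)

(∇×A)₁ = ∂A₃/∂y − ∂A₂/∂z = x^3 + y^3 - 5*z + 4
(∇×A)₂ = ∂A₁/∂z − ∂A₃/∂x = 2*x + 2
(∇×A)₃ = ∂A₂/∂x − ∂A₁/∂y = -3*x^2*z + y^2 - 6*y
∇×A = (x^3 + y^3 - 5*z + 4, 2*x + 2, -3*x^2*z + y^2 - 6*y)
At (2, 1, 3): (-2, 6, -41).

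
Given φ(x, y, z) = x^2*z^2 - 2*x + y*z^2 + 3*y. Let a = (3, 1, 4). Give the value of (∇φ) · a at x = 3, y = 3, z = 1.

112

∂φ/∂x = 2*x*z^2 - 2
∂φ/∂y = z^2 + 3
∂φ/∂z = 2*x^2*z + 2*y*z
∇φ at (3, 3, 1) = (4, 4, 24)
∇φ · a = (4)(3) + (4)(1) + (24)(4) = 112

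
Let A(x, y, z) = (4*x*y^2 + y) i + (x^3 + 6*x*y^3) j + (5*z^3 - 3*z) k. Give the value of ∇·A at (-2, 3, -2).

-231

∂A₁/∂x = 4*y^2
∂A₂/∂y = 18*x*y^2
∂A₃/∂z = 15*z^2 - 3
∇·A = 18*x*y^2 + 4*y^2 + 15*z^2 - 3
At (-2, 3, -2): -231.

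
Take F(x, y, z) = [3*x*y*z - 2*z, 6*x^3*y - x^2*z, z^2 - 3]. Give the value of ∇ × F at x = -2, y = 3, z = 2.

(4, -20, 236)

(∇×F)₁ = ∂F₃/∂y − ∂F₂/∂z = x^2
(∇×F)₂ = ∂F₁/∂z − ∂F₃/∂x = 3*x*y - 2
(∇×F)₃ = ∂F₂/∂x − ∂F₁/∂y = 18*x^2*y - 5*x*z
∇×F = (x^2, 3*x*y - 2, 18*x^2*y - 5*x*z)
At (-2, 3, 2): (4, -20, 236).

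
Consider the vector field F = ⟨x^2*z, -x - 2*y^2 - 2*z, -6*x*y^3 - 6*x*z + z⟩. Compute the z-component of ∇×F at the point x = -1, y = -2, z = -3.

(∇×F)_3 = ∂F₂/∂x − ∂F₁/∂y
= -1 − (0)
= -1
At (-1, -2, -3): -1.

-1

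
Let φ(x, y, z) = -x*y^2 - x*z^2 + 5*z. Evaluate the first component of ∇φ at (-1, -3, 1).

-10

(∇φ)_1 = ∂φ/∂x = -y^2 - z^2
At (-1, -3, 1): -10.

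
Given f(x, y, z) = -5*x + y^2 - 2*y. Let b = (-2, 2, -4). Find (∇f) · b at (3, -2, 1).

-2

∂f/∂x = -5
∂f/∂y = 2*y - 2
∂f/∂z = 0
∇f at (3, -2, 1) = (-5, -6, 0)
∇f · b = (-5)(-2) + (-6)(2) + (0)(-4) = -2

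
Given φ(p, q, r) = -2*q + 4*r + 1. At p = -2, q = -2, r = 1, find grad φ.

(0, -2, 4)

∂φ/∂p = 0
∂φ/∂q = -2
∂φ/∂r = 4
∇φ = (0, -2, 4)
At (-2, -2, 1): (0, -2, 4).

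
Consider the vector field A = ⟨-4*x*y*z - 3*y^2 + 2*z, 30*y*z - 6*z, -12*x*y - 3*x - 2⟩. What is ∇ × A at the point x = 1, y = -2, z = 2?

(54, -11, -4)

(∇×A)₁ = ∂A₃/∂y − ∂A₂/∂z = -12*x - 30*y + 6
(∇×A)₂ = ∂A₁/∂z − ∂A₃/∂x = -4*x*y + 12*y + 5
(∇×A)₃ = ∂A₂/∂x − ∂A₁/∂y = 4*x*z + 6*y
∇×A = (-12*x - 30*y + 6, -4*x*y + 12*y + 5, 4*x*z + 6*y)
At (1, -2, 2): (54, -11, -4).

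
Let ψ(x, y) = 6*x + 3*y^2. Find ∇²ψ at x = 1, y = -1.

∂²ψ/∂x² = 0
∂²ψ/∂y² = 6
∇²ψ = 6
At (1, -1): 6.

6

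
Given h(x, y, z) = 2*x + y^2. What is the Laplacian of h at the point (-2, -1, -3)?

∂²h/∂x² = 0
∂²h/∂y² = 2
∂²h/∂z² = 0
∇²h = 2
At (-2, -1, -3): 2.

2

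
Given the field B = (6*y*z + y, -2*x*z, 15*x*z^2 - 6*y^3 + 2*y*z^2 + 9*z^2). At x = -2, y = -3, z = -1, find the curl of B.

(-164, -33, 7)

(∇×B)₁ = ∂B₃/∂y − ∂B₂/∂z = 2*x - 18*y^2 + 2*z^2
(∇×B)₂ = ∂B₁/∂z − ∂B₃/∂x = 6*y - 15*z^2
(∇×B)₃ = ∂B₂/∂x − ∂B₁/∂y = -8*z - 1
∇×B = (2*x - 18*y^2 + 2*z^2, 6*y - 15*z^2, -8*z - 1)
At (-2, -3, -1): (-164, -33, 7).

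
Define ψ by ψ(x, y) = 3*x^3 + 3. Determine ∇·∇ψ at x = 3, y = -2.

54

∂²ψ/∂x² = 18*x
∂²ψ/∂y² = 0
∇²ψ = 18*x
At (3, -2): 54.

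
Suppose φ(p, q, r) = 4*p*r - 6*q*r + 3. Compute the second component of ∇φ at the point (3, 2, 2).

-12

(∇φ)_2 = ∂φ/∂q = -6*r
At (3, 2, 2): -12.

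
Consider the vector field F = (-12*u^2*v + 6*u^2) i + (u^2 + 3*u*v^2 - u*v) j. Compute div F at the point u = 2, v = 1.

∂F₁/∂u = -24*u*v + 12*u
∂F₂/∂v = 6*u*v - u
∇·F = -18*u*v + 11*u
At (2, 1): -14.

-14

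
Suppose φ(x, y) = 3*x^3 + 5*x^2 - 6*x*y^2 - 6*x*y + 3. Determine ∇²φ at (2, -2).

∂²φ/∂x² = 2*(9*x + 5)
∂²φ/∂y² = -12*x
∇²φ = 6*x + 10
At (2, -2): 22.

22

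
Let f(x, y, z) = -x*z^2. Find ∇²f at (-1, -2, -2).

∂²f/∂x² = 0
∂²f/∂y² = 0
∂²f/∂z² = -2*x
∇²f = -2*x
At (-1, -2, -2): 2.

2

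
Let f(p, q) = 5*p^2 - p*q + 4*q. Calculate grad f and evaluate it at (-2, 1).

(-21, 6)

∂f/∂p = 10*p - q
∂f/∂q = -p + 4
∇f = (10*p - q, -p + 4)
At (-2, 1): (-21, 6).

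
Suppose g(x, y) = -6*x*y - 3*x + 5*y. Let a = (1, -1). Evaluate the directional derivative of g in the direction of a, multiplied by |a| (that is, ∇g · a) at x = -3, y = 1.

∂g/∂x = -6*y - 3
∂g/∂y = -6*x + 5
∇g at (-3, 1) = (-9, 23)
∇g · a = (-9)(1) + (23)(-1) = -32

-32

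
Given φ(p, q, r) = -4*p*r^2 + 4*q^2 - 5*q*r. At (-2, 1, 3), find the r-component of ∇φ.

(∇φ)_3 = ∂φ/∂r = -8*p*r - 5*q
At (-2, 1, 3): 43.

43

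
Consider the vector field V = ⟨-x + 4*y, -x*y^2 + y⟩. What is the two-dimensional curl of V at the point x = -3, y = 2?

-8

∂V₂/∂x = -y^2
∂V₁/∂y = 4
Scalar curl = -y^2 - 4
At (-3, 2): -8.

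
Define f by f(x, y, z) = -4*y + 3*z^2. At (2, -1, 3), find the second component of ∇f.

-4

(∇f)_2 = ∂f/∂y = -4
At (2, -1, 3): -4.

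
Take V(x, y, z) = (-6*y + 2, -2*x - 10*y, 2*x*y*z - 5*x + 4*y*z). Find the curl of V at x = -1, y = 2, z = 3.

(∇×V)₁ = ∂V₃/∂y − ∂V₂/∂z = 2*x*z + 4*z
(∇×V)₂ = ∂V₁/∂z − ∂V₃/∂x = -2*y*z + 5
(∇×V)₃ = ∂V₂/∂x − ∂V₁/∂y = 4
∇×V = (2*x*z + 4*z, -2*y*z + 5, 4)
At (-1, 2, 3): (6, -7, 4).

(6, -7, 4)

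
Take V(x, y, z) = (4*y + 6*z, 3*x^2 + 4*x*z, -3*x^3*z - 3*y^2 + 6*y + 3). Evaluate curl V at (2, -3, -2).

(∇×V)₁ = ∂V₃/∂y − ∂V₂/∂z = -4*x - 6*y + 6
(∇×V)₂ = ∂V₁/∂z − ∂V₃/∂x = 9*x^2*z + 6
(∇×V)₃ = ∂V₂/∂x − ∂V₁/∂y = 6*x + 4*z - 4
∇×V = (-4*x - 6*y + 6, 9*x^2*z + 6, 6*x + 4*z - 4)
At (2, -3, -2): (16, -66, 0).

(16, -66, 0)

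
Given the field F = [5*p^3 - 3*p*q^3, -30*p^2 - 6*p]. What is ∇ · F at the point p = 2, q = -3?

∂F₁/∂p = 15*p^2 - 3*q^3
∂F₂/∂q = 0
∇·F = 15*p^2 - 3*q^3
At (2, -3): 141.

141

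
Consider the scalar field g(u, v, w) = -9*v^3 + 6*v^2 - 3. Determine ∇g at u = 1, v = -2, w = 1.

∂g/∂u = 0
∂g/∂v = -27*v^2 + 12*v
∂g/∂w = 0
∇g = (0, -27*v^2 + 12*v, 0)
At (1, -2, 1): (0, -132, 0).

(0, -132, 0)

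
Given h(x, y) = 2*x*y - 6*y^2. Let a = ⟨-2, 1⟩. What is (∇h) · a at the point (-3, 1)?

-22

∂h/∂x = 2*y
∂h/∂y = 2*x - 12*y
∇h at (-3, 1) = (2, -18)
∇h · a = (2)(-2) + (-18)(1) = -22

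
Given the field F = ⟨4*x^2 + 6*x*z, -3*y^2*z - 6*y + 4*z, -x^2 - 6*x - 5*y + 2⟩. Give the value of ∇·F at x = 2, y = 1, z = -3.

∂F₁/∂x = 8*x + 6*z
∂F₂/∂y = -6*y*z - 6
∂F₃/∂z = 0
∇·F = 8*x - 6*y*z + 6*z - 6
At (2, 1, -3): 10.

10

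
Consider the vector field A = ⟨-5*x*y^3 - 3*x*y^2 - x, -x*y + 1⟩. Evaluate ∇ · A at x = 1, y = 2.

-54

∂A₁/∂x = -5*y^3 - 3*y^2 - 1
∂A₂/∂y = -x
∇·A = -x - 5*y^3 - 3*y^2 - 1
At (1, 2): -54.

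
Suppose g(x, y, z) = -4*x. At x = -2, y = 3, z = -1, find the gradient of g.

∂g/∂x = -4
∂g/∂y = 0
∂g/∂z = 0
∇g = (-4, 0, 0)
At (-2, 3, -1): (-4, 0, 0).

(-4, 0, 0)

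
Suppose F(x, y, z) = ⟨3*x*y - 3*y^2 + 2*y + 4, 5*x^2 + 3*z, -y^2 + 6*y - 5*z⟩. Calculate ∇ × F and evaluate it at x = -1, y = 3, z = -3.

(-3, 0, 9)

(∇×F)₁ = ∂F₃/∂y − ∂F₂/∂z = -2*y + 3
(∇×F)₂ = ∂F₁/∂z − ∂F₃/∂x = 0
(∇×F)₃ = ∂F₂/∂x − ∂F₁/∂y = 7*x + 6*y - 2
∇×F = (-2*y + 3, 0, 7*x + 6*y - 2)
At (-1, 3, -3): (-3, 0, 9).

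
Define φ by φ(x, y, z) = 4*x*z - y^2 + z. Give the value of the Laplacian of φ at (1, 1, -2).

-2

∂²φ/∂x² = 0
∂²φ/∂y² = -2
∂²φ/∂z² = 0
∇²φ = -2
At (1, 1, -2): -2.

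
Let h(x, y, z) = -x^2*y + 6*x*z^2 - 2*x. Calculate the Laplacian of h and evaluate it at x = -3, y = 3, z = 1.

∂²h/∂x² = -2*y
∂²h/∂y² = 0
∂²h/∂z² = 12*x
∇²h = 12*x - 2*y
At (-3, 3, 1): -42.

-42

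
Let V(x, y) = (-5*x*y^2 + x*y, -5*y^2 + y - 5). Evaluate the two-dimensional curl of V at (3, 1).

27

∂V₂/∂x = 0
∂V₁/∂y = -10*x*y + x
Scalar curl = 10*x*y - x
At (3, 1): 27.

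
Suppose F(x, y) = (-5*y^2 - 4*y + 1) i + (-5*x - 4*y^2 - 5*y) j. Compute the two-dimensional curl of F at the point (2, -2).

∂F₂/∂x = -5
∂F₁/∂y = -10*y - 4
Scalar curl = 10*y - 1
At (2, -2): -21.

-21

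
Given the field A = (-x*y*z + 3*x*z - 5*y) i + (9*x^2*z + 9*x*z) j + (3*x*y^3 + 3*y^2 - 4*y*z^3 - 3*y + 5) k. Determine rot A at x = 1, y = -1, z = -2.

(14, 7, -51)

(∇×A)₁ = ∂A₃/∂y − ∂A₂/∂z = -9*x^2 + 9*x*y^2 - 9*x + 6*y - 4*z^3 - 3
(∇×A)₂ = ∂A₁/∂z − ∂A₃/∂x = -x*y + 3*x - 3*y^3
(∇×A)₃ = ∂A₂/∂x − ∂A₁/∂y = 19*x*z + 9*z + 5
∇×A = (-9*x^2 + 9*x*y^2 - 9*x + 6*y - 4*z^3 - 3, -x*y + 3*x - 3*y^3, 19*x*z + 9*z + 5)
At (1, -1, -2): (14, 7, -51).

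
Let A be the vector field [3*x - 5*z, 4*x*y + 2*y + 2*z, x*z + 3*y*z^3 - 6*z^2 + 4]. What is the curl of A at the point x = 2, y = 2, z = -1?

(∇×A)₁ = ∂A₃/∂y − ∂A₂/∂z = 3*z^3 - 2
(∇×A)₂ = ∂A₁/∂z − ∂A₃/∂x = -z - 5
(∇×A)₃ = ∂A₂/∂x − ∂A₁/∂y = 4*y
∇×A = (3*z^3 - 2, -z - 5, 4*y)
At (2, 2, -1): (-5, -4, 8).

(-5, -4, 8)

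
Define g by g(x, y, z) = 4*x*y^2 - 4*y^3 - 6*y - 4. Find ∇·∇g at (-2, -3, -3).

∂²g/∂x² = 0
∂²g/∂y² = 8*(x - 3*y)
∂²g/∂z² = 0
∇²g = 8*x - 24*y
At (-2, -3, -3): 56.

56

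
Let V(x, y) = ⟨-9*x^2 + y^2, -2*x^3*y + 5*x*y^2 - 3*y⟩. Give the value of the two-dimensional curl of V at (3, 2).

-92

∂V₂/∂x = -6*x^2*y + 5*y^2
∂V₁/∂y = 2*y
Scalar curl = -6*x^2*y + 5*y^2 - 2*y
At (3, 2): -92.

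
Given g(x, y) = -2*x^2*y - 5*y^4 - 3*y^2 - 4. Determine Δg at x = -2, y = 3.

-558

∂²g/∂x² = -4*y
∂²g/∂y² = -6*(10*y^2 + 1)
∇²g = -60*y^2 - 4*y - 6
At (-2, 3): -558.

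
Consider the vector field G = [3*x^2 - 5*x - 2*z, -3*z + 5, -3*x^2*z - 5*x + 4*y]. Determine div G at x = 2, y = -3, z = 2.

-5

∂G₁/∂x = 6*x - 5
∂G₂/∂y = 0
∂G₃/∂z = -3*x^2
∇·G = -3*x^2 + 6*x - 5
At (2, -3, 2): -5.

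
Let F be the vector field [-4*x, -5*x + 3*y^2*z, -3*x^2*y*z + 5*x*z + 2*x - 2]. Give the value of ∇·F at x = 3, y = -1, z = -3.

56

∂F₁/∂x = -4
∂F₂/∂y = 6*y*z
∂F₃/∂z = -3*x^2*y + 5*x
∇·F = -3*x^2*y + 5*x + 6*y*z - 4
At (3, -1, -3): 56.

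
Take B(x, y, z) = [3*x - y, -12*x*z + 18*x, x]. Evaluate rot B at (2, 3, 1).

(∇×B)₁ = ∂B₃/∂y − ∂B₂/∂z = 12*x
(∇×B)₂ = ∂B₁/∂z − ∂B₃/∂x = -1
(∇×B)₃ = ∂B₂/∂x − ∂B₁/∂y = -12*z + 19
∇×B = (12*x, -1, -12*z + 19)
At (2, 3, 1): (24, -1, 7).

(24, -1, 7)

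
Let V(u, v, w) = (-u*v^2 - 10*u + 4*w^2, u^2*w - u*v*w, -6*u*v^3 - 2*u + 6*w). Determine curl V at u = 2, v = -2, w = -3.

(∇×V)₁ = ∂V₃/∂v − ∂V₂/∂w = -u^2 - 18*u*v^2 + u*v
(∇×V)₂ = ∂V₁/∂w − ∂V₃/∂u = 6*v^3 + 8*w + 2
(∇×V)₃ = ∂V₂/∂u − ∂V₁/∂v = 2*u*v + 2*u*w - v*w
∇×V = (-u^2 - 18*u*v^2 + u*v, 6*v^3 + 8*w + 2, 2*u*v + 2*u*w - v*w)
At (2, -2, -3): (-152, -70, -26).

(-152, -70, -26)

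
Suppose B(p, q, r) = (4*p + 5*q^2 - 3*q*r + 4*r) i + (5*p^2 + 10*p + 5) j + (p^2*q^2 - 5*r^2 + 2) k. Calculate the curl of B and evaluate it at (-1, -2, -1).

(-4, 18, 17)

(∇×B)₁ = ∂B₃/∂q − ∂B₂/∂r = 2*p^2*q
(∇×B)₂ = ∂B₁/∂r − ∂B₃/∂p = -2*p*q^2 - 3*q + 4
(∇×B)₃ = ∂B₂/∂p − ∂B₁/∂q = 10*p - 10*q + 3*r + 10
∇×B = (2*p^2*q, -2*p*q^2 - 3*q + 4, 10*p - 10*q + 3*r + 10)
At (-1, -2, -1): (-4, 18, 17).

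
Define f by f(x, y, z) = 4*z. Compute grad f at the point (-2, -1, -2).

∂f/∂x = 0
∂f/∂y = 0
∂f/∂z = 4
∇f = (0, 0, 4)
At (-2, -1, -2): (0, 0, 4).

(0, 0, 4)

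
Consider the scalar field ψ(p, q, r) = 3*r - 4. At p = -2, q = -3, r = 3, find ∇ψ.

∂ψ/∂p = 0
∂ψ/∂q = 0
∂ψ/∂r = 3
∇ψ = (0, 0, 3)
At (-2, -3, 3): (0, 0, 3).

(0, 0, 3)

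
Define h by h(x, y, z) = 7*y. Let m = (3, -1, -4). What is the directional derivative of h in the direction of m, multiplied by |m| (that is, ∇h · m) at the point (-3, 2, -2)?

-7

∂h/∂x = 0
∂h/∂y = 7
∂h/∂z = 0
∇h at (-3, 2, -2) = (0, 7, 0)
∇h · m = (0)(3) + (7)(-1) + (0)(-4) = -7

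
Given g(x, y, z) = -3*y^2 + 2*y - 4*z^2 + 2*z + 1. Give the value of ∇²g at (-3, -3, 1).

∂²g/∂x² = 0
∂²g/∂y² = -6
∂²g/∂z² = -8
∇²g = -14
At (-3, -3, 1): -14.

-14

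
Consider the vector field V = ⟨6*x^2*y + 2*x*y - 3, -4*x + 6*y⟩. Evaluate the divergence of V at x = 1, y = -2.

-22

∂V₁/∂x = 12*x*y + 2*y
∂V₂/∂y = 6
∇·V = 12*x*y + 2*y + 6
At (1, -2): -22.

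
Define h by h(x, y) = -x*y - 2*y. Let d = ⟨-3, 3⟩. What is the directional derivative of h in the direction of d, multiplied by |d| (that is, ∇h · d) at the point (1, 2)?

-3

∂h/∂x = -y
∂h/∂y = -x - 2
∇h at (1, 2) = (-2, -3)
∇h · d = (-2)(-3) + (-3)(3) = -3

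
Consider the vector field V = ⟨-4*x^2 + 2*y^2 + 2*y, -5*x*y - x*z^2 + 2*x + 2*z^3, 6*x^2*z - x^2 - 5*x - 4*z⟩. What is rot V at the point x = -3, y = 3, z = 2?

(-36, 71, -31)

(∇×V)₁ = ∂V₃/∂y − ∂V₂/∂z = 2*x*z - 6*z^2
(∇×V)₂ = ∂V₁/∂z − ∂V₃/∂x = -12*x*z + 2*x + 5
(∇×V)₃ = ∂V₂/∂x − ∂V₁/∂y = -9*y - z^2
∇×V = (2*x*z - 6*z^2, -12*x*z + 2*x + 5, -9*y - z^2)
At (-3, 3, 2): (-36, 71, -31).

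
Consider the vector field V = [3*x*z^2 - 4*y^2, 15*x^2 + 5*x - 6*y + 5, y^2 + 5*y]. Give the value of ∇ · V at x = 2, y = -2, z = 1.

∂V₁/∂x = 3*z^2
∂V₂/∂y = -6
∂V₃/∂z = 0
∇·V = 3*z^2 - 6
At (2, -2, 1): -3.

-3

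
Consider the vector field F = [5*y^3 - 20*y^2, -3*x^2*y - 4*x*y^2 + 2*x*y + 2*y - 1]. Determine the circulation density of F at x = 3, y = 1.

5

∂F₂/∂x = -6*x*y - 4*y^2 + 2*y
∂F₁/∂y = 15*y^2 - 40*y
Scalar curl = -6*x*y - 19*y^2 + 42*y
At (3, 1): 5.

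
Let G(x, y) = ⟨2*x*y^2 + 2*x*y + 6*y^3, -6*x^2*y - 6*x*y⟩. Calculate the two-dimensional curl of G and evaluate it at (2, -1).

∂G₂/∂x = -12*x*y - 6*y
∂G₁/∂y = 4*x*y + 2*x + 18*y^2
Scalar curl = -16*x*y - 2*x - 18*y^2 - 6*y
At (2, -1): 16.

16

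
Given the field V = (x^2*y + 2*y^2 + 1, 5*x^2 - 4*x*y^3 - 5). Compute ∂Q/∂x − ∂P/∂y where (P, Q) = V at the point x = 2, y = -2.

∂V₂/∂x = 10*x - 4*y^3
∂V₁/∂y = x^2 + 4*y
Scalar curl = -x^2 + 10*x - 4*y^3 - 4*y
At (2, -2): 56.

56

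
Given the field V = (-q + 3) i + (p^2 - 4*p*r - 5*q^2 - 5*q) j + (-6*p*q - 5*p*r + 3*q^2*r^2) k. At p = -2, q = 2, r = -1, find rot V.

(16, 7, 1)

(∇×V)₁ = ∂V₃/∂q − ∂V₂/∂r = -2*p + 6*q*r^2
(∇×V)₂ = ∂V₁/∂r − ∂V₃/∂p = 6*q + 5*r
(∇×V)₃ = ∂V₂/∂p − ∂V₁/∂q = 2*p - 4*r + 1
∇×V = (-2*p + 6*q*r^2, 6*q + 5*r, 2*p - 4*r + 1)
At (-2, 2, -1): (16, 7, 1).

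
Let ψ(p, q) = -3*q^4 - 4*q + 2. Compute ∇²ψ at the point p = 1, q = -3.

-324

∂²ψ/∂p² = 0
∂²ψ/∂q² = -36*q^2
∇²ψ = -36*q^2
At (1, -3): -324.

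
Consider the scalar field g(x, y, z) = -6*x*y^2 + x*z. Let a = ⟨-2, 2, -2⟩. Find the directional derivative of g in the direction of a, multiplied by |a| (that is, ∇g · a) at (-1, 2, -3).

∂g/∂x = -6*y^2 + z
∂g/∂y = -12*x*y
∂g/∂z = x
∇g at (-1, 2, -3) = (-27, 24, -1)
∇g · a = (-27)(-2) + (24)(2) + (-1)(-2) = 104

104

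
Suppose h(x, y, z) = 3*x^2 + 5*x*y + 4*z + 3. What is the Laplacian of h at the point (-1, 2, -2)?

∂²h/∂x² = 6
∂²h/∂y² = 0
∂²h/∂z² = 0
∇²h = 6
At (-1, 2, -2): 6.

6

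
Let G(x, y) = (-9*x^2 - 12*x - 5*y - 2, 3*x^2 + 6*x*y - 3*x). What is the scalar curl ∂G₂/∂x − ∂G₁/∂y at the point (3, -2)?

8

∂G₂/∂x = 6*x + 6*y - 3
∂G₁/∂y = -5
Scalar curl = 6*x + 6*y + 2
At (3, -2): 8.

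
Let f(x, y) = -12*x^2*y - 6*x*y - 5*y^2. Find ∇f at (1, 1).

∂f/∂x = -24*x*y - 6*y
∂f/∂y = -12*x^2 - 6*x - 10*y
∇f = (-24*x*y - 6*y, -12*x^2 - 6*x - 10*y)
At (1, 1): (-30, -28).

(-30, -28)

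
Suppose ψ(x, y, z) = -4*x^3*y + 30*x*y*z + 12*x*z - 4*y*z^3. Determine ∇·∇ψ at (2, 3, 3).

∂²ψ/∂x² = -24*x*y
∂²ψ/∂y² = 0
∂²ψ/∂z² = -24*y*z
∇²ψ = -24*x*y - 24*y*z
At (2, 3, 3): -360.

-360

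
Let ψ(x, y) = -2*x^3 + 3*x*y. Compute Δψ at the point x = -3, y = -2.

36

∂²ψ/∂x² = -12*x
∂²ψ/∂y² = 0
∇²ψ = -12*x
At (-3, -2): 36.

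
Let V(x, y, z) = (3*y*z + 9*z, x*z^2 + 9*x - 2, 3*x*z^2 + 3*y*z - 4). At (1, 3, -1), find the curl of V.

(∇×V)₁ = ∂V₃/∂y − ∂V₂/∂z = -2*x*z + 3*z
(∇×V)₂ = ∂V₁/∂z − ∂V₃/∂x = 3*y - 3*z^2 + 9
(∇×V)₃ = ∂V₂/∂x − ∂V₁/∂y = z^2 - 3*z + 9
∇×V = (-2*x*z + 3*z, 3*y - 3*z^2 + 9, z^2 - 3*z + 9)
At (1, 3, -1): (-1, 15, 13).

(-1, 15, 13)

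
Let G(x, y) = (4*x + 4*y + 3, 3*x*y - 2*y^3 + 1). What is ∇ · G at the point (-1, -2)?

-23

∂G₁/∂x = 4
∂G₂/∂y = 3*x - 6*y^2
∇·G = 3*x - 6*y^2 + 4
At (-1, -2): -23.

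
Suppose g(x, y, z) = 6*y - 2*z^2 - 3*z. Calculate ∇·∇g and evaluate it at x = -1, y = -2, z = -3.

∂²g/∂x² = 0
∂²g/∂y² = 0
∂²g/∂z² = -4
∇²g = -4
At (-1, -2, -3): -4.

-4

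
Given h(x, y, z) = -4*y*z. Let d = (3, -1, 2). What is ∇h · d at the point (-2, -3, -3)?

∂h/∂x = 0
∂h/∂y = -4*z
∂h/∂z = -4*y
∇h at (-2, -3, -3) = (0, 12, 12)
∇h · d = (0)(3) + (12)(-1) + (12)(2) = 12

12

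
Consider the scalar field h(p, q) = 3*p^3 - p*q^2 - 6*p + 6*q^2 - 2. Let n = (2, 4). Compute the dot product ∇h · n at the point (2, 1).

∂h/∂p = 9*p^2 - q^2 - 6
∂h/∂q = -2*p*q + 12*q
∇h at (2, 1) = (29, 8)
∇h · n = (29)(2) + (8)(4) = 90

90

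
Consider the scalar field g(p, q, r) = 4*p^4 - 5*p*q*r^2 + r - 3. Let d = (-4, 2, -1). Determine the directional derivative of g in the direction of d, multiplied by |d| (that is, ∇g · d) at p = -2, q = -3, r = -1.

411

∂g/∂p = 16*p^3 - 5*q*r^2
∂g/∂q = -5*p*r^2
∂g/∂r = -10*p*q*r + 1
∇g at (-2, -3, -1) = (-113, 10, 61)
∇g · d = (-113)(-4) + (10)(2) + (61)(-1) = 411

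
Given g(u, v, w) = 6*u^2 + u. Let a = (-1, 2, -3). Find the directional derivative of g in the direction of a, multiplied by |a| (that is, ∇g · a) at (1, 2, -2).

-13

∂g/∂u = 12*u + 1
∂g/∂v = 0
∂g/∂w = 0
∇g at (1, 2, -2) = (13, 0, 0)
∇g · a = (13)(-1) + (0)(2) + (0)(-3) = -13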